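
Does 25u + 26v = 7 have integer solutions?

Step 1: Compute gcd(25, 26).
gcd(25, 26) = 1

Step 2: Check divisibility.
Does 1 divide 7? 7 = 1 x 7, so yes.

By the theorem on linear Diophantine equations, 25u + 26v = 7 has integer solutions if and only if gcd(25, 26) divides 7. Since 1 | 7, solutions exist.

Yes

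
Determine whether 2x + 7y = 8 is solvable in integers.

Step 1: Compute gcd(2, 7).
gcd(2, 7) = 1

Step 2: Check divisibility.
Does 1 divide 8? 8 = 1 x 8, so yes.

By the theorem on linear Diophantine equations, 2x + 7y = 8 has integer solutions if and only if gcd(2, 7) divides 8. Since 1 | 8, solutions exist.

Yes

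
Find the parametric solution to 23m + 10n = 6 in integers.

Step 1: Compute gcd(23, 10) = 1.
Since 1 divides 6, solutions exist.

Step 2: Find a particular solution using extended Euclidean algorithm.
We get m₀ = -18, n₀ = 42.
Check: 23*-18 + 10*42 = 6 = 6 ✓

Step 3: Write the general solution.
m = -18 + (10/1)t = -18 + 10t
n = 42 - (23/1)t = 42 - 23t
for any integer t.

m = -18 + 10t, n = 42 - 23t for integer t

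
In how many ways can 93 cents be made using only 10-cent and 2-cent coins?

We need non-negative integers (x, y) with 10x + 2y = 93.
For each x from 0 to 9, check if (93 - 10x) is a non-negative multiple of 2.
Solutions (x, y): none
Count: 0

0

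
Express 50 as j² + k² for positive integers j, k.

We need to find integers j, k > 0 such that j² + k² = 50.
Trying j = 1: k² = 50 - 1² = 50 - 1 = 49
k = 7
Check: 1² + 7² = 1 + 49 = 50 ✓

50 = 1² + 7²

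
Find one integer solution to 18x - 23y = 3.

Step 1: Check solvability.
gcd(18, 23) = 1
Since 1 divides 3, solutions exist.

Step 2: Apply extended Euclidean algorithm to find gcd.
We find integers such that 18*x0 + 23*y0 = 1

Step 3: Scale the particular solution.
Multiply by 3/1 = 3:
x = 27, y = 21

Step 4: Verify.
18*(27) - 23*(21) = 3 = 3 ✓

x = 27, y = 21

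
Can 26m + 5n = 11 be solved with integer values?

Step 1: Compute gcd(26, 5).
gcd(26, 5) = 1

Step 2: Check divisibility.
Does 1 divide 11? 11 = 1 x 11, so yes.

By the theorem on linear Diophantine equations, 26m + 5n = 11 has integer solutions if and only if gcd(26, 5) divides 11. Since 1 | 11, solutions exist.

Yes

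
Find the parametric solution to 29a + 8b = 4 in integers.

Step 1: Compute gcd(29, 8) = 1.
Since 1 divides 4, solutions exist.

Step 2: Find a particular solution using extended Euclidean algorithm.
We get a₀ = -12, b₀ = 44.
Check: 29*-12 + 8*44 = 4 = 4 ✓

Step 3: Write the general solution.
a = -12 + (8/1)t = -12 + 8t
b = 44 - (29/1)t = 44 - 29t
for any integer t.

a = -12 + 8t, b = 44 - 29t for integer t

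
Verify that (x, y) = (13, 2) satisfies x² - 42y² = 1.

Compute x² = 13² = 169
Compute 42y² = 42·2² = 42·4 = 168
x² - 42y² = 169 - 168 = 1
Since this equals 1, (13, 2) is a solution.

Yes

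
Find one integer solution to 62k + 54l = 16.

Step 1: Check solvability.
gcd(62, 54) = 2
Since 2 divides 16, solutions exist.

Step 2: Apply extended Euclidean algorithm to find gcd.
We find integers such that 62*x0 + 54*y0 = 2

Step 3: Scale the particular solution.
Multiply by 16/2 = 8:
k = 56, l = -64

Step 4: Verify.
62*(56) + 54*(-64) = 16 = 16 ✓

k = 56, l = -64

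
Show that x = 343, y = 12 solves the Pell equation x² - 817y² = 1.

Compute x² = 343² = 117649
Compute 817y² = 817·12² = 817·144 = 117648
x² - 817y² = 117649 - 117648 = 1
Since this equals 1, (343, 12) is a solution.

Yes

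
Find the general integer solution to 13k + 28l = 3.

Step 1: Compute gcd(13, 28) = 1.
Since 1 divides 3, solutions exist.

Step 2: Find a particular solution using extended Euclidean algorithm.
We get k₀ = 39, l₀ = -18.
Check: 13*39 + 28*-18 = 3 = 3 ✓

Step 3: Write the general solution.
k = 39 + (28/1)t = 39 + 28t
l = -18 - (13/1)t = -18 - 13t
for any integer t.

k = 39 + 28t, l = -18 - 13t for integer t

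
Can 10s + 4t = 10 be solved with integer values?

Step 1: Compute gcd(10, 4).
gcd(10, 4) = 2

Step 2: Check divisibility.
Does 2 divide 10? 10 = 2 x 5, so yes.

By the theorem on linear Diophantine equations, 10s + 4t = 10 has integer solutions if and only if gcd(10, 4) divides 10. Since 2 | 10, solutions exist.

Yes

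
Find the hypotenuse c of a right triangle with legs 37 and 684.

c² = a² + b² = 37² + 684² = 1369 + 467856 = 469225
c = 685

685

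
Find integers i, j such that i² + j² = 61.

We need to find integers i, j > 0 such that i² + j² = 61.
Trying i = 5: j² = 61 - 5² = 61 - 25 = 36
j = 6
Check: 5² + 6² = 25 + 36 = 61 ✓

61 = 5² + 6²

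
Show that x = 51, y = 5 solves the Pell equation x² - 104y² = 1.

Compute x² = 51² = 2601
Compute 104y² = 104·5² = 104·25 = 2600
x² - 104y² = 2601 - 2600 = 1
Since this equals 1, (51, 5) is a solution.

Yes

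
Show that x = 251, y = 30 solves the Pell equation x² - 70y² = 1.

Compute x² = 251² = 63001
Compute 70y² = 70·30² = 70·900 = 63000
x² - 70y² = 63001 - 63000 = 1
Since this equals 1, (251, 30) is a solution.

Yes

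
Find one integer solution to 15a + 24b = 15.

Step 1: Check solvability.
gcd(15, 24) = 3
Since 3 divides 15, solutions exist.

Step 2: Apply extended Euclidean algorithm to find gcd.
We find integers such that 15*x0 + 24*y0 = 3

Step 3: Scale the particular solution.
Multiply by 15/3 = 5:
a = -15, b = 10

Step 4: Verify.
15*(-15) + 24*(10) = 15 = 15 ✓

a = -15, b = 10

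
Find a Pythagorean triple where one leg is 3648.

We need the other leg and hypotenuse such that 3648² + x² = c².
Take x = 5200, c = 6352: 3648² + 5200² = 13307904 + 27040000 = 40347904 = 6352² ✓
Triple: (5200, 3648, 6352)

(5200, 3648, 6352)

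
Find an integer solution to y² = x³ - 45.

Try small integer x values and check whether x³ - 45 is a perfect square.
x = 21: x³ - 45 = 21³ - 45 = 9261 - 45 = 9216
Is 9216 a perfect square? 96² = 9216 ✓
So (x, y) = (21, -96) is a solution.

x = 21, y = -96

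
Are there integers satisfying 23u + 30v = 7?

Step 1: Compute gcd(23, 30).
gcd(23, 30) = 1

Step 2: Check divisibility.
Does 1 divide 7? 7 = 1 x 7, so yes.

By the theorem on linear Diophantine equations, 23u + 30v = 7 has integer solutions if and only if gcd(23, 30) divides 7. Since 1 | 7, solutions exist.

Yes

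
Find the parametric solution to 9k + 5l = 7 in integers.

Step 1: Compute gcd(9, 5) = 1.
Since 1 divides 7, solutions exist.

Step 2: Find a particular solution using extended Euclidean algorithm.
We get k₀ = -7, l₀ = 14.
Check: 9*-7 + 5*14 = 7 = 7 ✓

Step 3: Write the general solution.
k = -7 + (5/1)t = -7 + 5t
l = 14 - (9/1)t = 14 - 9t
for any integer t.

k = -7 + 5t, l = 14 - 9t for integer t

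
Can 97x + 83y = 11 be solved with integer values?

Step 1: Compute gcd(97, 83).
gcd(97, 83) = 1

Step 2: Check divisibility.
Does 1 divide 11? 11 = 1 x 11, so yes.

By the theorem on linear Diophantine equations, 97x + 83y = 11 has integer solutions if and only if gcd(97, 83) divides 11. Since 1 | 11, solutions exist.

Yes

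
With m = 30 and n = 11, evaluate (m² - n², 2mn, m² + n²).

a = m² - n² = 900 - 121 = 779
b = 2mn = 2·30·11 = 660
c = m² + n² = 900 + 121 = 1021
Verify: 779² + 660² = 606841 + 435600 = 1042441 = 1021² ✓

(779, 660, 1021)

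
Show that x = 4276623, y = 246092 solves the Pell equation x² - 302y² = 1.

Compute x² = 4276623² = 18289504284129
Compute 302y² = 302·246092² = 302·60561272464 = 18289504284128
x² - 302y² = 18289504284129 - 18289504284128 = 1
Since this equals 1, (4276623, 246092) is a solution.

Yes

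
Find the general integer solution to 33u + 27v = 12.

Step 1: Compute gcd(33, 27) = 3.
Since 3 divides 12, solutions exist.

Step 2: Find a particular solution using extended Euclidean algorithm.
We get u₀ = -16, v₀ = 20.
Check: 33*-16 + 27*20 = 12 = 12 ✓

Step 3: Write the general solution.
u = -16 + (27/3)t = -16 + 9t
v = 20 - (33/3)t = 20 - 11t
for any integer t.

u = -16 + 9t, v = 20 - 11t for integer t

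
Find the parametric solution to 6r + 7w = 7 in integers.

Step 1: Compute gcd(6, 7) = 1.
Since 1 divides 7, solutions exist.

Step 2: Find a particular solution using extended Euclidean algorithm.
We get r₀ = -7, w₀ = 7.
Check: 6*-7 + 7*7 = 7 = 7 ✓

Step 3: Write the general solution.
r = -7 + (7/1)t = -7 + 7t
w = 7 - (6/1)t = 7 - 6t
for any integer t.

r = -7 + 7t, w = 7 - 6t for integer t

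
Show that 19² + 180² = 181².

Compute a² + b² = 19² + 180² = 361 + 32400 = 32761
Compute c² = 181² = 32761
Since 32761 = 32761, confirmed.

Yes, it is a Pythagorean triple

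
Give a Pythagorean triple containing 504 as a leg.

We need the other leg and hypotenuse such that 504² + x² = c².
Take x = 1275, c = 1371: 504² + 1275² = 254016 + 1625625 = 1879641 = 1371² ✓
Triple: (1275, 504, 1371)

(1275, 504, 1371)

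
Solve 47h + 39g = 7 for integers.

Step 1: Check solvability.
gcd(47, 39) = 1
Since 1 divides 7, solutions exist.

Step 2: Apply extended Euclidean algorithm to find gcd.
We find integers such that 47*x0 + 39*y0 = 1

Step 3: Scale the particular solution.
Multiply by 7/1 = 7:
h = 35, g = -42

Step 4: Verify.
47*(35) + 39*(-42) = 7 = 7 ✓

h = 35, g = -42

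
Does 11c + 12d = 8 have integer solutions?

Step 1: Compute gcd(11, 12).
gcd(11, 12) = 1

Step 2: Check divisibility.
Does 1 divide 8? 8 = 1 x 8, so yes.

By the theorem on linear Diophantine equations, 11c + 12d = 8 has integer solutions if and only if gcd(11, 12) divides 8. Since 1 | 8, solutions exist.

Yes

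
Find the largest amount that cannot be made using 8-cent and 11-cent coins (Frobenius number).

For two coprime denominations a and b, the Frobenius number (largest value not representable as a non-negative combination) is ab - a - b.
Here gcd(8, 11) = 1, so they are coprime.
F(8, 11) = 8·11 - 8 - 11 = 88 - 19 = 69

69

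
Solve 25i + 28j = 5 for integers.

Step 1: Check solvability.
gcd(25, 28) = 1
Since 1 divides 5, solutions exist.

Step 2: Apply extended Euclidean algorithm to find gcd.
We find integers such that 25*x0 + 28*y0 = 1

Step 3: Scale the particular solution.
Multiply by 5/1 = 5:
i = 45, j = -40

Step 4: Verify.
25*(45) + 28*(-40) = 5 = 5 ✓

i = 45, j = -40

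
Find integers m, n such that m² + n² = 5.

We need to find integers m, n > 0 such that m² + n² = 5.
Trying m = 1: n² = 5 - 1² = 5 - 1 = 4
n = 2
Check: 1² + 2² = 1 + 4 = 5 ✓

5 = 1² + 2²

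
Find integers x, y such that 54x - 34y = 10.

Step 1: Check solvability.
gcd(54, 34) = 2
Since 2 divides 10, solutions exist.

Step 2: Apply extended Euclidean algorithm to find gcd.
We find integers such that 54*x0 + 34*y0 = 2

Step 3: Scale the particular solution.
Multiply by 10/2 = 5:
x = -25, y = -40

Step 4: Verify.
54*(-25) - 34*(-40) = 10 = 10 ✓

x = -25, y = -40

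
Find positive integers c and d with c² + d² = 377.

We need to find integers c, d > 0 such that c² + d² = 377.
Trying c = 4: d² = 377 - 4² = 377 - 16 = 361
d = 19
Check: 4² + 19² = 16 + 361 = 377 ✓

377 = 4² + 19²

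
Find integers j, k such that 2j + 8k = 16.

Step 1: Check solvability.
gcd(2, 8) = 2
Since 2 divides 16, solutions exist.

Step 2: Apply extended Euclidean algorithm to find gcd.
We find integers such that 2*x0 + 8*y0 = 2

Step 3: Scale the particular solution.
Multiply by 16/2 = 8:
j = 8, k = 0

Step 4: Verify.
2*(8) + 8*(0) = 16 = 16 ✓

j = 8, k = 0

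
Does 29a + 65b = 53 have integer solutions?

Step 1: Compute gcd(29, 65).
gcd(29, 65) = 1

Step 2: Check divisibility.
Does 1 divide 53? 53 = 1 x 53, so yes.

By the theorem on linear Diophantine equations, 29a + 65b = 53 has integer solutions if and only if gcd(29, 65) divides 53. Since 1 | 53, solutions exist.

Yes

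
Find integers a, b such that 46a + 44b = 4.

Step 1: Check solvability.
gcd(46, 44) = 2
Since 2 divides 4, solutions exist.

Step 2: Apply extended Euclidean algorithm to find gcd.
We find integers such that 46*x0 + 44*y0 = 2

Step 3: Scale the particular solution.
Multiply by 4/2 = 2:
a = 2, b = -2

Step 4: Verify.
46*(2) + 44*(-2) = 4 = 4 ✓

a = 2, b = -2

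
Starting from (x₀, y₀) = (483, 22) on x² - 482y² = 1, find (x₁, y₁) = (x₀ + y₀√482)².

Solutions to x² - Dy² = 1 are generated by powers of (x₀ + y₀√D).
The next solution satisfies x₁ + y₁√482 = (x₀ + y₀√482)², giving:
x₁ = x₀² + 482y₀² = 483² + 482·22² = 233289 + 233288 = 466577
y₁ = 2x₀y₀ = 2·483·22 = 21252

Verify: 466577² - 482·21252² = 217694096929 - 217694096928 = 1 ✓

x = 466577, y = 21252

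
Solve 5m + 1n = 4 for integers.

Step 1: Check solvability.
gcd(5, 1) = 1
Since 1 divides 4, solutions exist.

Step 2: Apply extended Euclidean algorithm to find gcd.
We find integers such that 5*x0 + 1*y0 = 1

Step 3: Scale the particular solution.
Multiply by 4/1 = 4:
m = 0, n = 4

Step 4: Verify.
5*(0) + 1*(4) = 4 = 4 ✓

m = 0, n = 4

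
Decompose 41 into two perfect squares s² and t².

We need to find integers s, t > 0 such that s² + t² = 41.
Trying s = 4: t² = 41 - 4² = 41 - 16 = 25
t = 5
Check: 4² + 5² = 16 + 25 = 41 ✓

41 = 4² + 5²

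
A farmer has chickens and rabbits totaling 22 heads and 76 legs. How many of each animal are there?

Let c = chickens, r = rabbits.
Heads: c + r = 22
Legs: 2c + 4r = 76
From the first equation, c = 22 - r. Substitute:
2(22 - r) + 4r = 76
44 + 2r = 76
r = (76 - 44)/2 = 16
c = 22 - 16 = 6

Chickens: 6, Rabbits: 16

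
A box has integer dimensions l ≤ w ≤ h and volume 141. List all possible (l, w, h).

Iterate l from 1 to ⌊141^(1/3)⌋. For each l dividing 141, iterate w ≥ l with w dividing 141/l, and set h = 141/(l·w).
Triples found (2): (1×1×141), (1×3×47)

(1×1×141), (1×3×47)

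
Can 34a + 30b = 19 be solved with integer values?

Step 1: Compute gcd(34, 30).
gcd(34, 30) = 2

Step 2: Check divisibility.
Does 2 divide 19? 19 = 2 x 9 + 1, so no.

By the theorem on linear Diophantine equations, 34a + 30b = 19 has integer solutions if and only if gcd(34, 30) divides 19. Since 2 does not divide 19, no solutions exist.

No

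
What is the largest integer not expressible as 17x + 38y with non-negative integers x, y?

For two coprime denominations a and b, the Frobenius number (largest value not representable as a non-negative combination) is ab - a - b.
Here gcd(17, 38) = 1, so they are coprime.
F(17, 38) = 17·38 - 17 - 38 = 646 - 55 = 591

591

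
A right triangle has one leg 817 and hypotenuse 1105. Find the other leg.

b² = c² - a² = 1221025 - 667489 = 553536
b = 744

744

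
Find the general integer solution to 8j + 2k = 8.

Step 1: Compute gcd(8, 2) = 2.
Since 2 divides 8, solutions exist.

Step 2: Find a particular solution using extended Euclidean algorithm.
We get j₀ = 0, k₀ = 4.
Check: 8*0 + 2*4 = 8 = 8 ✓

Step 3: Write the general solution.
j = 0 + (2/2)t = 0 + 1t
k = 4 - (8/2)t = 4 - 4t
for any integer t.

j = 0 + 1t, k = 4 - 4t for integer t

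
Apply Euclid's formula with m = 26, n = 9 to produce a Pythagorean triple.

a = m² - n² = 26² - 9² = 676 - 81 = 595
b = 2mn = 2·26·9 = 468
c = m² + n² = 676 + 81 = 757
Verify: 595² + 468² = 354025 + 219024 = 573049 = 757² ✓

(595, 468, 757)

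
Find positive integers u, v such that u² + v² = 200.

Search for u with 200 - u² a perfect square.
u = 2: 200 - 2² = 200 - 4 = 196 = 14² ✓
So u = 2, v = 14.

u = 2, v = 14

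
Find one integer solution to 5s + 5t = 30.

Step 1: Check solvability.
gcd(5, 5) = 5
Since 5 divides 30, solutions exist.

Step 2: Apply extended Euclidean algorithm to find gcd.
We find integers such that 5*x0 + 5*y0 = 5

Step 3: Scale the particular solution.
Multiply by 30/5 = 6:
s = 0, t = 6

Step 4: Verify.
5*(0) + 5*(6) = 30 = 30 ✓

s = 0, t = 6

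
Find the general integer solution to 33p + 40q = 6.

Step 1: Compute gcd(33, 40) = 1.
Since 1 divides 6, solutions exist.

Step 2: Find a particular solution using extended Euclidean algorithm.
We get p₀ = 102, q₀ = -84.
Check: 33*102 + 40*-84 = 6 = 6 ✓

Step 3: Write the general solution.
p = 102 + (40/1)t = 102 + 40t
q = -84 - (33/1)t = -84 - 33t
for any integer t.

p = 102 + 40t, q = -84 - 33t for integer t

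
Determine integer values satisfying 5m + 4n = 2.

Step 1: Check solvability.
gcd(5, 4) = 1
Since 1 divides 2, solutions exist.

Step 2: Apply extended Euclidean algorithm to find gcd.
We find integers such that 5*x0 + 4*y0 = 1

Step 3: Scale the particular solution.
Multiply by 2/1 = 2:
m = 2, n = -2

Step 4: Verify.
5*(2) + 4*(-2) = 2 = 2 ✓

m = 2, n = -2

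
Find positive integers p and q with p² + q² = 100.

We need to find integers p, q > 0 such that p² + q² = 100.
Trying p = 6: q² = 100 - 6² = 100 - 36 = 64
q = 8
Check: 6² + 8² = 36 + 64 = 100 ✓

100 = 6² + 8²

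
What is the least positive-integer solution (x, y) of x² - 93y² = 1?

We seek the smallest positive integers (x, y) with x² - 93y² = 1, i.e., x² = 93y² + 1.
Try successive y values:
y = 1: x² = 93·1² + 1 = 94, not a perfect square
y = 2: x² = 93·2² + 1 = 373, not a perfect square
y = 3: x² = 93·3² + 1 = 838, not a perfect square
... continuing the search (or via continued fractions) ...
y = 1260: x² = 93·1260² + 1 = 147646801, x = 12151 ✓

Verify: 12151² - 93·1260² = 147646801 - 147646800 = 1 ✓

x = 12151, y = 1260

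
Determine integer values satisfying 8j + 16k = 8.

Step 1: Check solvability.
gcd(8, 16) = 8
Since 8 divides 8, solutions exist.

Step 2: Apply extended Euclidean algorithm to find gcd.
We find integers such that 8*x0 + 16*y0 = 8

Step 3: Scale the particular solution.
Multiply by 8/8 = 1:
j = 1, k = 0

Step 4: Verify.
8*(1) + 16*(0) = 8 = 8 ✓

j = 1, k = 0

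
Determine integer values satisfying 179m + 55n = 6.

Step 1: Check solvability.
gcd(179, 55) = 1
Since 1 divides 6, solutions exist.

Step 2: Apply extended Euclidean algorithm to find gcd.
We find integers such that 179*x0 + 55*y0 = 1

Step 3: Scale the particular solution.
Multiply by 6/1 = 6:
m = 24, n = -78

Step 4: Verify.
179*(24) + 55*(-78) = 6 = 6 ✓

m = 24, n = -78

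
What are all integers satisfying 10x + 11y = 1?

Step 1: Compute gcd(10, 11) = 1.
Since 1 divides 1, solutions exist.

Step 2: Find a particular solution using extended Euclidean algorithm.
We get x₀ = -1, y₀ = 1.
Check: 10*-1 + 11*1 = 1 = 1 ✓

Step 3: Write the general solution.
x = -1 + (11/1)t = -1 + 11t
y = 1 - (10/1)t = 1 - 10t
for any integer t.

x = -1 + 11t, y = 1 - 10t for integer t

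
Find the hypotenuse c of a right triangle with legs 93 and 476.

c² = a² + b² = 93² + 476² = 8649 + 226576 = 235225
c = sqrt(235225) = 485

485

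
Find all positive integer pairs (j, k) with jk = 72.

The positive divisors of 72 are: 1, 2, 3, 4, 6, 8, 9, 12, 18, 24, 36, 72.
Each divisor d gives the pair (d, 72/d):
(1, 72), (2, 36), (3, 24), (4, 18), (6, 12), (8, 9), (9, 8), (12, 6), (18, 4), (24, 3), (36, 2), (72, 1)

(1, 72), (2, 36), (3, 24), (4, 18), (6, 12), (8, 9), (9, 8), (12, 6), (18, 4), (24, 3), (36, 2), (72, 1)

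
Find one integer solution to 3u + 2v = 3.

Step 1: Check solvability.
gcd(3, 2) = 1
Since 1 divides 3, solutions exist.

Step 2: Apply extended Euclidean algorithm to find gcd.
We find integers such that 3*x0 + 2*y0 = 1

Step 3: Scale the particular solution.
Multiply by 3/1 = 3:
u = 3, v = -3

Step 4: Verify.
3*(3) + 2*(-3) = 3 = 3 ✓

u = 3, v = -3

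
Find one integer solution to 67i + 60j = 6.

Step 1: Check solvability.
gcd(67, 60) = 1
Since 1 divides 6, solutions exist.

Step 2: Apply extended Euclidean algorithm to find gcd.
We find integers such that 67*x0 + 60*y0 = 1

Step 3: Scale the particular solution.
Multiply by 6/1 = 6:
i = -102, j = 114

Step 4: Verify.
67*(-102) + 60*(114) = 6 = 6 ✓

i = -102, j = 114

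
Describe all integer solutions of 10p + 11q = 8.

Step 1: Compute gcd(10, 11) = 1.
Since 1 divides 8, solutions exist.

Step 2: Find a particular solution using extended Euclidean algorithm.
We get p₀ = -8, q₀ = 8.
Check: 10*-8 + 11*8 = 8 = 8 ✓

Step 3: Write the general solution.
p = -8 + (11/1)t = -8 + 11t
q = 8 - (10/1)t = 8 - 10t
for any integer t.

p = -8 + 11t, q = 8 - 10t for integer t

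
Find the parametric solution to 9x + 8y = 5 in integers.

Step 1: Compute gcd(9, 8) = 1.
Since 1 divides 5, solutions exist.

Step 2: Find a particular solution using extended Euclidean algorithm.
We get x₀ = 5, y₀ = -5.
Check: 9*5 + 8*-5 = 5 = 5 ✓

Step 3: Write the general solution.
x = 5 + (8/1)t = 5 + 8t
y = -5 - (9/1)t = -5 - 9t
for any integer t.

x = 5 + 8t, y = -5 - 9t for integer t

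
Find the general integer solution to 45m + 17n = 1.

Step 1: Compute gcd(45, 17) = 1.
Since 1 divides 1, solutions exist.

Step 2: Find a particular solution using extended Euclidean algorithm.
We get m₀ = -3, n₀ = 8.
Check: 45*-3 + 17*8 = 1 = 1 ✓

Step 3: Write the general solution.
m = -3 + (17/1)t = -3 + 17t
n = 8 - (45/1)t = 8 - 45t
for any integer t.

m = -3 + 17t, n = 8 - 45t for integer t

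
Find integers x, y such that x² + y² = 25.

We need to find integers x, y > 0 such that x² + y² = 25.
Trying x = 3: y² = 25 - 3² = 25 - 9 = 16
y = 4
Check: 3² + 4² = 9 + 16 = 25 ✓

25 = 3² + 4²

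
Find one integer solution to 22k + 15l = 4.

Step 1: Check solvability.
gcd(22, 15) = 1
Since 1 divides 4, solutions exist.

Step 2: Apply extended Euclidean algorithm to find gcd.
We find integers such that 22*x0 + 15*y0 = 1

Step 3: Scale the particular solution.
Multiply by 4/1 = 4:
k = -8, l = 12

Step 4: Verify.
22*(-8) + 15*(12) = 4 = 4 ✓

k = -8, l = 12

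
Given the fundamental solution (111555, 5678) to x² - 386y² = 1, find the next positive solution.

Solutions to x² - Dy² = 1 are generated by powers of (x₀ + y₀√D).
The next solution satisfies x₁ + y₁√386 = (x₀ + y₀√386)², giving:
x₁ = x₀² + 386y₀² = 111555² + 386·5678² = 12444518025 + 12444518024 = 24889036049
y₁ = 2x₀y₀ = 2·111555·5678 = 1266818580

Verify: 24889036049² - 386·1266818580² = 619464115448421530401 - 619464115448421530400 = 1 ✓

x = 24889036049, y = 1266818580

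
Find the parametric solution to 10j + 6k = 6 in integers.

Step 1: Compute gcd(10, 6) = 2.
Since 2 divides 6, solutions exist.

Step 2: Find a particular solution using extended Euclidean algorithm.
We get j₀ = -3, k₀ = 6.
Check: 10*-3 + 6*6 = 6 = 6 ✓

Step 3: Write the general solution.
j = -3 + (6/2)t = -3 + 3t
k = 6 - (10/2)t = 6 - 5t
for any integer t.

j = -3 + 3t, k = 6 - 5t for integer t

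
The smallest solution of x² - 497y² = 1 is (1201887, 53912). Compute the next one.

Solutions to x² - Dy² = 1 are generated by powers of (x₀ + y₀√D).
The next solution satisfies x₁ + y₁√497 = (x₀ + y₀√497)², giving:
x₁ = x₀² + 497y₀² = 1201887² + 497·53912² = 1444532360769 + 1444532360768 = 2889064721537
y₁ = 2x₀y₀ = 2·1201887·53912 = 129592263888

Verify: 2889064721537² - 497·129592263888² = 8346694965229663351642369 - 8346694965229663351642368 = 1 ✓

x = 2889064721537, y = 129592263888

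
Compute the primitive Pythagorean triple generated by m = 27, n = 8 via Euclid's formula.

a = m² - n² = 27² - 8² = 729 - 64 = 665
b = 2mn = 2·27·8 = 432
c = m² + n² = 729 + 64 = 793
Verify: 665² + 432² = 442225 + 186624 = 628849 = 793² ✓

(665, 432, 793)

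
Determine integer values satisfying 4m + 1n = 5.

Step 1: Check solvability.
gcd(4, 1) = 1
Since 1 divides 5, solutions exist.

Step 2: Apply extended Euclidean algorithm to find gcd.
We find integers such that 4*x0 + 1*y0 = 1

Step 3: Scale the particular solution.
Multiply by 5/1 = 5:
m = 0, n = 5

Step 4: Verify.
4*(0) + 1*(5) = 5 = 5 ✓

m = 0, n = 5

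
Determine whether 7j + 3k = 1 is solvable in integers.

Step 1: Compute gcd(7, 3).
gcd(7, 3) = 1

Step 2: Check divisibility.
Does 1 divide 1? 1 = 1 x 1, so yes.

By the theorem on linear Diophantine equations, 7j + 3k = 1 has integer solutions if and only if gcd(7, 3) divides 1. Since 1 | 1, solutions exist.

Yes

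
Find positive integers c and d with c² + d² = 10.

We need to find integers c, d > 0 such that c² + d² = 10.
Trying c = 1: d² = 10 - 1² = 10 - 1 = 9
d = 3
Check: 1² + 3² = 1 + 9 = 10 ✓

10 = 1² + 3²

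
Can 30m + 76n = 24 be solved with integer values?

Step 1: Compute gcd(30, 76).
gcd(30, 76) = 2

Step 2: Check divisibility.
Does 2 divide 24? 24 = 2 x 12, so yes.

By the theorem on linear Diophantine equations, 30m + 76n = 24 has integer solutions if and only if gcd(30, 76) divides 24. Since 2 | 24, solutions exist.

Yes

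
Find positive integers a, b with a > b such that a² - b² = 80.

Factor: a² - b² = (a+b)(a-b) = 80.
We need two factors of 80 with the same parity.
Use a+b = 40 and a-b = 2 (product 40·2 = 80).
Adding: 2a = 42, so a = 21.
Subtracting: 2b = 38, so b = 19.
Check: 21² - 19² = 441 - 361 = 80 ✓

a = 21, b = 19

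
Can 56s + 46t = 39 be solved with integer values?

Step 1: Compute gcd(56, 46).
gcd(56, 46) = 2

Step 2: Check divisibility.
Does 2 divide 39? 39 = 2 x 19 + 1, so no.

By the theorem on linear Diophantine equations, 56s + 46t = 39 has integer solutions if and only if gcd(56, 46) divides 39. Since 2 does not divide 39, no solutions exist.

No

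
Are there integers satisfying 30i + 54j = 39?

Step 1: Compute gcd(30, 54).
gcd(30, 54) = 6

Step 2: Check divisibility.
Does 6 divide 39? 39 = 6 x 6 + 3, so no.

By the theorem on linear Diophantine equations, 30i + 54j = 39 has integer solutions if and only if gcd(30, 54) divides 39. Since 6 does not divide 39, no solutions exist.

No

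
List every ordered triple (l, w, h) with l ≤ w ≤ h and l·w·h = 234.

Iterate l from 1 to ⌊234^(1/3)⌋. For each l dividing 234, iterate w ≥ l with w dividing 234/l, and set h = 234/(l·w).
Triples found (10): (1×1×234), (1×2×117), (1×3×78), (1×6×39), (1×9×26), (1×13×18), (2×3×39), (2×9×13), (3×3×26), (3×6×13)

(1×1×234), (1×2×117), (1×3×78), (1×6×39), (1×9×26), (1×13×18), (2×3×39), (2×9×13), (3×3×26), (3×6×13)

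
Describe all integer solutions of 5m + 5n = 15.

Step 1: Compute gcd(5, 5) = 5.
Since 5 divides 15, solutions exist.

Step 2: Find a particular solution using extended Euclidean algorithm.
We get m₀ = 0, n₀ = 3.
Check: 5*0 + 5*3 = 15 = 15 ✓

Step 3: Write the general solution.
m = 0 + (5/5)t = 0 + 1t
n = 3 - (5/5)t = 3 - 1t
for any integer t.

m = 0 + 1t, n = 3 - 1t for integer t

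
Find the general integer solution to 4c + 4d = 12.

Step 1: Compute gcd(4, 4) = 4.
Since 4 divides 12, solutions exist.

Step 2: Find a particular solution using extended Euclidean algorithm.
We get c₀ = 0, d₀ = 3.
Check: 4*0 + 4*3 = 12 = 12 ✓

Step 3: Write the general solution.
c = 0 + (4/4)t = 0 + 1t
d = 3 - (4/4)t = 3 - 1t
for any integer t.

c = 0 + 1t, d = 3 - 1t for integer t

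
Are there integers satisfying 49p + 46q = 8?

Step 1: Compute gcd(49, 46).
gcd(49, 46) = 1

Step 2: Check divisibility.
Does 1 divide 8? 8 = 1 x 8, so yes.

By the theorem on linear Diophantine equations, 49p + 46q = 8 has integer solutions if and only if gcd(49, 46) divides 8. Since 1 | 8, solutions exist.

Yes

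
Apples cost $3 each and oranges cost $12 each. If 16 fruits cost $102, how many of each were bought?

Let a = apples, o = oranges.
a + o = 16
3a + 12o = 102
Substitute o = 16 - a:
3a + 12(16 - a) = 102
(3 - 12)a = 102 - 192
-9a = -90
a = 10, o = 16 - 10 = 6

Apples: 10, Oranges: 6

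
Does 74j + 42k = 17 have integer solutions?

Step 1: Compute gcd(74, 42).
gcd(74, 42) = 2

Step 2: Check divisibility.
Does 2 divide 17? 17 = 2 x 8 + 1, so no.

By the theorem on linear Diophantine equations, 74j + 42k = 17 has integer solutions if and only if gcd(74, 42) divides 17. Since 2 does not divide 17, no solutions exist.

No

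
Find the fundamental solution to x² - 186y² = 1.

We seek the smallest positive integers (x, y) with x² - 186y² = 1, i.e., x² = 186y² + 1.
Try successive y values:
y = 1: x² = 186·1² + 1 = 187, not a perfect square
y = 2: x² = 186·2² + 1 = 745, not a perfect square
y = 3: x² = 186·3² + 1 = 1675, not a perfect square
... continuing the search (or via continued fractions) ...
y = 550: x² = 186·550² + 1 = 56265001, x = 7501 ✓

Verify: 7501² - 186·550² = 56265001 - 56265000 = 1 ✓

x = 7501, y = 550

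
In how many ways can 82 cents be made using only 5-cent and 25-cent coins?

We need non-negative integers (x, y) with 5x + 25y = 82.
For each x from 0 to 16, check if (82 - 5x) is a non-negative multiple of 25.
Solutions (x, y): none
Count: 0

0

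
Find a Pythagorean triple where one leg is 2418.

We need the other leg and hypotenuse such that 2418² + x² = c².
Take x = 2376, c = 3390: 2418² + 2376² = 5846724 + 5645376 = 11492100 = 3390² ✓
Triple: (2418, 2376, 3390)

(2418, 2376, 3390)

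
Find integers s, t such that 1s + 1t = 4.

Step 1: Check solvability.
gcd(1, 1) = 1
Since 1 divides 4, solutions exist.

Step 2: Apply extended Euclidean algorithm to find gcd.
We find integers such that 1*x0 + 1*y0 = 1

Step 3: Scale the particular solution.
Multiply by 4/1 = 4:
s = 0, t = 4

Step 4: Verify.
1*(0) + 1*(4) = 4 = 4 ✓

s = 0, t = 4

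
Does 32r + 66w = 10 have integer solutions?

Step 1: Compute gcd(32, 66).
gcd(32, 66) = 2

Step 2: Check divisibility.
Does 2 divide 10? 10 = 2 x 5, so yes.

By the theorem on linear Diophantine equations, 32r + 66w = 10 has integer solutions if and only if gcd(32, 66) divides 10. Since 2 | 10, solutions exist.

Yes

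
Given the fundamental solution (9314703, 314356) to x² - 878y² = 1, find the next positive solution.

Solutions to x² - Dy² = 1 are generated by powers of (x₀ + y₀√D).
The next solution satisfies x₁ + y₁√878 = (x₀ + y₀√878)², giving:
x₁ = x₀² + 878y₀² = 9314703² + 878·314356² = 86763691978209 + 86763691978208 = 173527383956417
y₁ = 2x₀y₀ = 2·9314703·314356 = 5856265552536

Verify: 173527383956417² - 878·5856265552536² = 30111752982757768048155477889 - 30111752982757768048155477888 = 1 ✓

x = 173527383956417, y = 5856265552536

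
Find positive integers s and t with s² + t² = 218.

We need to find integers s, t > 0 such that s² + t² = 218.
Trying s = 7: t² = 218 - 7² = 218 - 49 = 169
t = 13
Check: 7² + 13² = 49 + 169 = 218 ✓

218 = 7² + 13²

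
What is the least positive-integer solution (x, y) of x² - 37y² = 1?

We seek the smallest positive integers (x, y) with x² - 37y² = 1, i.e., x² = 37y² + 1.
Try successive y values:
y = 1: x² = 37·1² + 1 = 38, not a perfect square
y = 2: x² = 37·2² + 1 = 149, not a perfect square
y = 3: x² = 37·3² + 1 = 334, not a perfect square
... continuing the search (or via continued fractions) ...
y = 12: x² = 37·12² + 1 = 5329, x = 73 ✓

Verify: 73² - 37·12² = 5329 - 5328 = 1 ✓

x = 73, y = 12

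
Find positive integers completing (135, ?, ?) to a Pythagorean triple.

We need the other leg and hypotenuse such that 135² + x² = c².
Take x = 84, c = 159: 135² + 84² = 18225 + 7056 = 25281 = 159² ✓
Triple: (135, 84, 159)

(135, 84, 159)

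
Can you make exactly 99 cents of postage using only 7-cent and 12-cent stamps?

We need non-negative x, y with 7x + 12y = 99.
gcd(7, 12) = 1 divides 99, so integer solutions exist.
Search for a non-negative one: x = 9 gives 12y = 99 - 63 = 36, so y = 3.
Check: 7·9 + 12·3 = 99 ✓

Yes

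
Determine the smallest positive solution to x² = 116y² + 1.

We seek the smallest positive integers (x, y) with x² - 116y² = 1, i.e., x² = 116y² + 1.
Try successive y values:
y = 1: x² = 116·1² + 1 = 117, not a perfect square
y = 2: x² = 116·2² + 1 = 465, not a perfect square
y = 3: x² = 116·3² + 1 = 1045, not a perfect square
... continuing the search (or via continued fractions) ...
y = 910: x² = 116·910² + 1 = 96059601, x = 9801 ✓

Verify: 9801² - 116·910² = 96059601 - 96059600 = 1 ✓

x = 9801, y = 910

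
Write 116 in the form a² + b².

We need to find integers a, b > 0 such that a² + b² = 116.
Trying a = 4: b² = 116 - 4² = 116 - 16 = 100
b = 10
Check: 4² + 10² = 16 + 100 = 116 ✓

116 = 4² + 10²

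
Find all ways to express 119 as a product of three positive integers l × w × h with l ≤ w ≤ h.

Iterate l from 1 to ⌊119^(1/3)⌋. For each l dividing 119, iterate w ≥ l with w dividing 119/l, and set h = 119/(l·w).
Triples found (2): (1×1×119), (1×7×17)

(1×1×119), (1×7×17)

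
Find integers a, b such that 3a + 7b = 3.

Step 1: Check solvability.
gcd(3, 7) = 1
Since 1 divides 3, solutions exist.

Step 2: Apply extended Euclidean algorithm to find gcd.
We find integers such that 3*x0 + 7*y0 = 1

Step 3: Scale the particular solution.
Multiply by 3/1 = 3:
a = -6, b = 3

Step 4: Verify.
3*(-6) + 7*(3) = 3 = 3 ✓

a = -6, b = 3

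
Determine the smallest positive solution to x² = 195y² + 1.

We seek the smallest positive integers (x, y) with x² - 195y² = 1, i.e., x² = 195y² + 1.
Try successive y values:
y = 1: x² = 195·1² + 1 = 196, x = 14 ✓

Verify: 14² - 195·1² = 196 - 195 = 1 ✓

x = 14, y = 1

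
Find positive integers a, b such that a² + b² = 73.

Search for a with 73 - a² a perfect square.
a = 3: 73 - 3² = 73 - 9 = 64 = 8² ✓
So a = 3, b = 8.

a = 3, b = 8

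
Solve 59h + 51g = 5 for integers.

Step 1: Check solvability.
gcd(59, 51) = 1
Since 1 divides 5, solutions exist.

Step 2: Apply extended Euclidean algorithm to find gcd.
We find integers such that 59*x0 + 51*y0 = 1

Step 3: Scale the particular solution.
Multiply by 5/1 = 5:
h = -95, g = 110

Step 4: Verify.
59*(-95) + 51*(110) = 5 = 5 ✓

h = -95, g = 110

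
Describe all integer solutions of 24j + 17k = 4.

Step 1: Compute gcd(24, 17) = 1.
Since 1 divides 4, solutions exist.

Step 2: Find a particular solution using extended Euclidean algorithm.
We get j₀ = 20, k₀ = -28.
Check: 24*20 + 17*-28 = 4 = 4 ✓

Step 3: Write the general solution.
j = 20 + (17/1)t = 20 + 17t
k = -28 - (24/1)t = -28 - 24t
for any integer t.

j = 20 + 17t, k = -28 - 24t for integer t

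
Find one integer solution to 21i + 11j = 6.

Step 1: Check solvability.
gcd(21, 11) = 1
Since 1 divides 6, solutions exist.

Step 2: Apply extended Euclidean algorithm to find gcd.
We find integers such that 21*x0 + 11*y0 = 1

Step 3: Scale the particular solution.
Multiply by 6/1 = 6:
i = -6, j = 12

Step 4: Verify.
21*(-6) + 11*(12) = 6 = 6 ✓

i = -6, j = 12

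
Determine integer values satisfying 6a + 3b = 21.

Step 1: Check solvability.
gcd(6, 3) = 3
Since 3 divides 21, solutions exist.

Step 2: Apply extended Euclidean algorithm to find gcd.
We find integers such that 6*x0 + 3*y0 = 3

Step 3: Scale the particular solution.
Multiply by 21/3 = 7:
a = 0, b = 7

Step 4: Verify.
6*(0) + 3*(7) = 21 = 21 ✓

a = 0, b = 7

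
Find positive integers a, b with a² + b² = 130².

We need a² + b² = 130² = 16900.
Trying: 126² + 32² = 15876 + 1024 = 16900 ✓

(126, 32, 130)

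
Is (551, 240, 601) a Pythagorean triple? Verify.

Compute a² + b² = 551² + 240² = 303601 + 57600 = 361201
Compute c² = 601² = 361201
Since 361201 = 361201, confirmed.

Yes, it is a Pythagorean triple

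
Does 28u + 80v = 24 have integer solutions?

Step 1: Compute gcd(28, 80).
gcd(28, 80) = 4

Step 2: Check divisibility.
Does 4 divide 24? 24 = 4 x 6, so yes.

By the theorem on linear Diophantine equations, 28u + 80v = 24 has integer solutions if and only if gcd(28, 80) divides 24. Since 4 | 24, solutions exist.

Yes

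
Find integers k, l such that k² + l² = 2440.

We need to find integers k, l > 0 such that k² + l² = 2440.
Trying k = 18: l² = 2440 - 18² = 2440 - 324 = 2116
l = 46
Check: 18² + 46² = 324 + 2116 = 2440 ✓

2440 = 18² + 46²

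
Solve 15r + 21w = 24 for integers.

Step 1: Check solvability.
gcd(15, 21) = 3
Since 3 divides 24, solutions exist.

Step 2: Apply extended Euclidean algorithm to find gcd.
We find integers such that 15*x0 + 21*y0 = 3

Step 3: Scale the particular solution.
Multiply by 24/3 = 8:
r = 24, w = -16

Step 4: Verify.
15*(24) + 21*(-16) = 24 = 24 ✓

r = 24, w = -16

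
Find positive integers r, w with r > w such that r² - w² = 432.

Factor: r² - w² = (r+w)(r-w) = 432.
We need two factors of 432 with the same parity.
Use r+w = 216 and r-w = 2 (product 216·2 = 432).
Adding: 2r = 218, so r = 109.
Subtracting: 2w = 214, so w = 107.
Check: 109² - 107² = 11881 - 11449 = 432 ✓

r = 109, w = 107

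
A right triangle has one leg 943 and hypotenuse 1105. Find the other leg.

b² = c² - a² = 1221025 - 889249 = 331776
b = 576

576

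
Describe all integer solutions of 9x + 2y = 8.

Step 1: Compute gcd(9, 2) = 1.
Since 1 divides 8, solutions exist.

Step 2: Find a particular solution using extended Euclidean algorithm.
We get x₀ = 8, y₀ = -32.
Check: 9*8 + 2*-32 = 8 = 8 ✓

Step 3: Write the general solution.
x = 8 + (2/1)t = 8 + 2t
y = -32 - (9/1)t = -32 - 9t
for any integer t.

x = 8 + 2t, y = -32 - 9t for integer t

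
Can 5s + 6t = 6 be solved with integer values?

Step 1: Compute gcd(5, 6).
gcd(5, 6) = 1

Step 2: Check divisibility.
Does 1 divide 6? 6 = 1 x 6, so yes.

By the theorem on linear Diophantine equations, 5s + 6t = 6 has integer solutions if and only if gcd(5, 6) divides 6. Since 1 | 6, solutions exist.

Yes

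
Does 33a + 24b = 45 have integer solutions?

Step 1: Compute gcd(33, 24).
gcd(33, 24) = 3

Step 2: Check divisibility.
Does 3 divide 45? 45 = 3 x 15, so yes.

By the theorem on linear Diophantine equations, 33a + 24b = 45 has integer solutions if and only if gcd(33, 24) divides 45. Since 3 | 45, solutions exist.

Yes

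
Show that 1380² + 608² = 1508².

Compute a² + b² = 1380² + 608² = 1904400 + 369664 = 2274064
Compute c² = 1508² = 2274064
Since 2274064 = 2274064, confirmed.

Yes, it is a Pythagorean triple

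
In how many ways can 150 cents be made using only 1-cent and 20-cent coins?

We need non-negative integers (x, y) with 1x + 20y = 150.
For each x from 0 to 150, check if (150 - 1x) is a non-negative multiple of 20.
Solutions (x, y): (10,7), (30,6), (50,5), (70,4), ...
Count: 8

8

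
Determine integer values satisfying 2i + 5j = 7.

Step 1: Check solvability.
gcd(2, 5) = 1
Since 1 divides 7, solutions exist.

Step 2: Apply extended Euclidean algorithm to find gcd.
We find integers such that 2*x0 + 5*y0 = 1

Step 3: Scale the particular solution.
Multiply by 7/1 = 7:
i = -14, j = 7

Step 4: Verify.
2*(-14) + 5*(7) = 7 = 7 ✓

i = -14, j = 7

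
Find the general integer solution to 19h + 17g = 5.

Step 1: Compute gcd(19, 17) = 1.
Since 1 divides 5, solutions exist.

Step 2: Find a particular solution using extended Euclidean algorithm.
We get h₀ = -40, g₀ = 45.
Check: 19*-40 + 17*45 = 5 = 5 ✓

Step 3: Write the general solution.
h = -40 + (17/1)t = -40 + 17t
g = 45 - (19/1)t = 45 - 19t
for any integer t.

h = -40 + 17t, g = 45 - 19t for integer t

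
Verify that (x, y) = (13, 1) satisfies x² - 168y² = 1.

Compute x² = 13² = 169
Compute 168y² = 168·1² = 168·1 = 168
x² - 168y² = 169 - 168 = 1
Since this equals 1, (13, 1) is a solution.

Yes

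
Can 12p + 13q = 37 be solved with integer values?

Step 1: Compute gcd(12, 13).
gcd(12, 13) = 1

Step 2: Check divisibility.
Does 1 divide 37? 37 = 1 x 37, so yes.

By the theorem on linear Diophantine equations, 12p + 13q = 37 has integer solutions if and only if gcd(12, 13) divides 37. Since 1 | 37, solutions exist.

Yes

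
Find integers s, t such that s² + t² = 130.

We need to find integers s, t > 0 such that s² + t² = 130.
Trying s = 3: t² = 130 - 3² = 130 - 9 = 121
t = 11
Check: 3² + 11² = 9 + 121 = 130 ✓

130 = 3² + 11²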